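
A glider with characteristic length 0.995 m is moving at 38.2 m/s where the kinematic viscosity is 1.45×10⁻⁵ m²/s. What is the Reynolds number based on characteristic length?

Re = 2.62×10^6

Re = v·c/ν = 38.2 × 0.995 / (1.45×10⁻⁵) = 2.62×10^6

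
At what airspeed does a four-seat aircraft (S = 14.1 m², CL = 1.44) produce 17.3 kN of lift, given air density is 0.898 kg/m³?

L = ½ρv²S·CL ⇒ v = √(2L/(ρ·S·CL))
v = √(2 × 17300 / (0.898 × 14.1 × 1.44)) = √1898 = 43.6 m/s

v = 43.6 m/s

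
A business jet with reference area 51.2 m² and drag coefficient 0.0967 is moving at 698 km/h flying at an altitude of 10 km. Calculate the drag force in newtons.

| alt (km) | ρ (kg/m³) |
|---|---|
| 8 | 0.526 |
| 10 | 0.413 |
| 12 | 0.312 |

D = 38400 N

At 10 km, from the table: ρ = 0.413 kg/m³.
Convert speed: v = 698 km/h ÷ 3.6 = 193.9 m/s.
Dynamic pressure q = ½ρv² = ½ × 0.413 × 193.9² = 7763 Pa.
D = q·S·CD = 7763 × 51.2 × 0.0967 = 38400 N ≈ 38.4 kN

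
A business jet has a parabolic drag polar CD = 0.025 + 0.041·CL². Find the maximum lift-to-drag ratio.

For CD = CD0 + K·CL², (L/D)max occurs at CL* = √(CD0/K) and equals 1/(2√(K·CD0)).
(L/D)max = 1/(2√(0.041 × 0.025)) = 1/(2 × 0.03202) = 15.6

(L/D)max = 15.6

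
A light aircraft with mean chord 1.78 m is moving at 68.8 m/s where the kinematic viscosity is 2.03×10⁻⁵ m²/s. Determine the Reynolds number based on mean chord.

Re = v·c/ν = 68.8 × 1.78 / (2.03×10⁻⁵) = 6.03×10^6

Re = 6.03×10^6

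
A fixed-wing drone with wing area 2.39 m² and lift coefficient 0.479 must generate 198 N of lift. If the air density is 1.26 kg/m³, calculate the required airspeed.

v = 16.6 m/s

L = ½ρv²S·CL ⇒ v = √(2L/(ρ·S·CL))
v = √(2 × 198 / (1.26 × 2.39 × 0.479)) = √274.5 = 16.6 m/s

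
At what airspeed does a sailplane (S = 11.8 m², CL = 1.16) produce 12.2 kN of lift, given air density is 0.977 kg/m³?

L = ½ρv²S·CL ⇒ v = √(2L/(ρ·S·CL))
v = √(2 × 12200 / (0.977 × 11.8 × 1.16)) = √1825 = 42.7 m/s

v = 42.7 m/s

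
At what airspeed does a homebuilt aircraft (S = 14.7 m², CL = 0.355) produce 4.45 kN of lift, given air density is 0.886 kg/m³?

v = 43.9 m/s

L = ½ρv²S·CL ⇒ v = √(2L/(ρ·S·CL))
v = √(2 × 4450 / (0.886 × 14.7 × 0.355)) = √1925 = 43.9 m/s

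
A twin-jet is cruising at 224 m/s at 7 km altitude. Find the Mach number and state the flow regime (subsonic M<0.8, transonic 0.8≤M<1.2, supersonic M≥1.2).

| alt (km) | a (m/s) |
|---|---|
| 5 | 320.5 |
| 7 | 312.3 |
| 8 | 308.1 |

At 7 km, from the table: a = 312.3 m/s.
M = v/a = 224 / 312.3 = 0.717
M = 0.717 → subsonic.

M = 0.717 (subsonic)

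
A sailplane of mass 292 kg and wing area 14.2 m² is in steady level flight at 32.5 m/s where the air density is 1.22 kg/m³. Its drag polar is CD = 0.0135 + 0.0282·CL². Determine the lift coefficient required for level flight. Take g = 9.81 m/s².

CL = 0.313

Weight W = mg = 292 × 9.81 = 2864.5 N; in level flight L = W.
q = ½ρv² = ½ × 1.22 × 32.5² = 644.3 Pa.
CL = 2W/(ρv²S) = 2×2864.5/(1.22×32.5²×14.2) = 0.3131.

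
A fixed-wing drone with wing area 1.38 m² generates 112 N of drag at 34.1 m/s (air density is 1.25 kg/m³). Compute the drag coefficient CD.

CD = 0.112

From D = ½ρv²S·CD, rearranging gives CD = 2D/(ρv²S).
CD = 2 × 112 / (1.25 × 34.1² × 1.38) = 0.112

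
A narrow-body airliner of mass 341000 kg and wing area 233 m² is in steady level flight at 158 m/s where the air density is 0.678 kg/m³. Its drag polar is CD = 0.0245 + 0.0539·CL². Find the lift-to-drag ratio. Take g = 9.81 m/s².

L/D = 9.44

Level flight ⇒ L = W = m·g = 341000 × 9.81 = 3.3452×10^6 N.
Dynamic pressure q = 0.5 × 0.678 × 158² = 8463 Pa.
Required CL = L/(qS) = 3.3452×10^6/(8463·233) = 1.696.
CD = 0.0245 + 0.0539 × 1.696² = 0.1796.
L/D = CL/CD = 1.696 / 0.1796 = 9.44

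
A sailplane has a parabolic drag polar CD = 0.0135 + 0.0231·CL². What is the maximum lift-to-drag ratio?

(L/D)max = 28.3

For CD = CD0 + K·CL², (L/D)max occurs at CL* = √(CD0/K) and equals 1/(2√(K·CD0)).
(L/D)max = 1/(2√(0.0231 × 0.0135)) = 1/(2 × 0.01766) = 28.3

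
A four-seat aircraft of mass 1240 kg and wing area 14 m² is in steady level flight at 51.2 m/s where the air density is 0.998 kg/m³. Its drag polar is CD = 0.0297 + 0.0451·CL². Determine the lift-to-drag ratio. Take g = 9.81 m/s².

L/D = 13.4

Level flight ⇒ L = W = m·g = 1240 × 9.81 = 12164 N.
Dynamic pressure q = 0.5 × 0.998 × 51.2² = 1308 Pa.
CL = 2W/(ρv²S) = 2×12164/(0.998×51.2²×14) = 0.6642.
CD = 0.0297 + 0.0451 × 0.6642² = 0.0496.
L/D = CL/CD = 0.6642 / 0.0496 = 13.4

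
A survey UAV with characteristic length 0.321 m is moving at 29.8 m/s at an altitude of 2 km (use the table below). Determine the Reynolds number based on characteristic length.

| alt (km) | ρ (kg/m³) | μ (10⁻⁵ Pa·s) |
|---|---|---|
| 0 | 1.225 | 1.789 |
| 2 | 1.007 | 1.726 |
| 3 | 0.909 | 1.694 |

At 2 km, from the table: ρ = 1.007 kg/m³, μ = 1.726×10⁻⁵ Pa·s.
Re = ρ·v·c/μ = 1.007 × 29.8 × 0.321 / (1.726×10⁻⁵) = 5.58×10^5

Re = 5.58×10^5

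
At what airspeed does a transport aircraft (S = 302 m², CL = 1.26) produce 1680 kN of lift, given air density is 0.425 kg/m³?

v = 144 m/s

L = ½ρv²S·CL ⇒ v = √(2L/(ρ·S·CL))
v = √(2 × 1.68×10^6 / (0.425 × 302 × 1.26)) = √20780 = 144 m/s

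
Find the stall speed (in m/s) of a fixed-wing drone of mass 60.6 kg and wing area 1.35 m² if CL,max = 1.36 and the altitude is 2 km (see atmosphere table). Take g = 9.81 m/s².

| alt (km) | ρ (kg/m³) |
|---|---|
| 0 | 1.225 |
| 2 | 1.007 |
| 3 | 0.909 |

V_stall = 25.4 m/s

At 2 km, from the table: ρ = 1.007 kg/m³.
Weight W = mg = 60.6 × 9.81 = 594.5 N.
From L = ½ρV²S·CL,max = W: V_stall = √(2W/(ρSCL,max)) = √(2·594.5/(1.007·1.35·1.36))
V_stall = √643.1 = 25.4 m/s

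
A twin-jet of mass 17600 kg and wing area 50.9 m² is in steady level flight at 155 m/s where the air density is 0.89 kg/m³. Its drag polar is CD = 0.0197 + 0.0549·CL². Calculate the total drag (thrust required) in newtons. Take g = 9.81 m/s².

Weight W = mg = 17600 × 9.81 = 1.7266×10^5 N; in level flight L = W.
Dynamic pressure q = 0.5 × 0.89 × 155² = 10690 Pa.
Required CL = L/(qS) = 1.7266×10^5/(10690·50.9) = 0.3173.
CD = 0.0197 + 0.0549 × 0.3173² = 0.02523.
D = q·S·CD = 10690 × 50.9 × 0.02523 = 13730 N

D = 13700 N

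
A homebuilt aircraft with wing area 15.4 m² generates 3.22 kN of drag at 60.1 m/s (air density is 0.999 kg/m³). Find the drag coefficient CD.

CD = 0.116

From D = ½ρv²S·CD, rearranging gives CD = 2D/(ρv²S).
CD = 2 × 3220 / (0.999 × 60.1² × 15.4) = 0.116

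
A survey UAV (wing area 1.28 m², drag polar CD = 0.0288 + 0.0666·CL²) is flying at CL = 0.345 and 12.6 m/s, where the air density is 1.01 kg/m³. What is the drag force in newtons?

CD = 0.0288 + 0.0666 × 0.345² = 0.03673
D = ½ρv²S·CD = ½ × 1.01 × 12.6² × 1.28 × 0.03673 = 3.77 N

D = 3.77 N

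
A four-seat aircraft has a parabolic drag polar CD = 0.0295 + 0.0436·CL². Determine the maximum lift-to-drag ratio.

For CD = CD0 + K·CL², (L/D)max occurs at CL* = √(CD0/K) and equals 1/(2√(K·CD0)).
(L/D)max = 1/(2√(0.0436 × 0.0295)) = 1/(2 × 0.03586) = 13.9

(L/D)max = 13.9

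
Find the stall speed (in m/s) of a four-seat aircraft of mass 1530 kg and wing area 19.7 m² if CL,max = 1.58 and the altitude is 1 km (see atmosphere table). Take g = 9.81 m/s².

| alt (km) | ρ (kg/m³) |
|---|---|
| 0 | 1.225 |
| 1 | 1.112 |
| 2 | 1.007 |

V_stall = 29.4 m/s

At 1 km, from the table: ρ = 1.112 kg/m³.
At stall, lift equals weight: L = W = m·g = 1530 × 9.81 = 15010 N.
V_stall = √(2W/(ρ·S·CL,max)) = √(2 × 15010 / (1.112 × 19.7 × 1.58))
V_stall = √867.3 = 29.4 m/s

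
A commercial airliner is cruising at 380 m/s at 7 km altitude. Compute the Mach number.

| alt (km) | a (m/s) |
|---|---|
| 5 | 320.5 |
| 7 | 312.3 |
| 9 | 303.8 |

At 7 km, from the table: a = 312.3 m/s.
M = v/a = 380 / 312.3 = 1.22

M = 1.22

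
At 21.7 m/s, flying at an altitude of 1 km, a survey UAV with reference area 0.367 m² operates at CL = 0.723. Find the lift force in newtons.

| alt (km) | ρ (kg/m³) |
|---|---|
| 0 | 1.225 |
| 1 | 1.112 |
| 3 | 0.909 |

L = 69.5 N

At 1 km, from the table: ρ = 1.112 kg/m³.
L = ½ρv²S·CL = ½ × 1.112 × 21.7² × 0.367 × 0.723 = 69.5 N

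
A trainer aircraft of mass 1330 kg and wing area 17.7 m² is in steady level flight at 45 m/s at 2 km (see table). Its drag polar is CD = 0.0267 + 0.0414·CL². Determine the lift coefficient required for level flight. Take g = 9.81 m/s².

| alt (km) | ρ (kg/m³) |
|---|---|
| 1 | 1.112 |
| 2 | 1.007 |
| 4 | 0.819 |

At 2 km, from the table: ρ = 1.007 kg/m³.
Weight W = mg = 1330 × 9.81 = 13047 N; in level flight L = W.
q = ½ρv² = ½ × 1.007 × 45² = 1020 Pa.
CL = 2W/(ρv²S) = 2×13047/(1.007×45²×17.7) = 0.723.

CL = 0.723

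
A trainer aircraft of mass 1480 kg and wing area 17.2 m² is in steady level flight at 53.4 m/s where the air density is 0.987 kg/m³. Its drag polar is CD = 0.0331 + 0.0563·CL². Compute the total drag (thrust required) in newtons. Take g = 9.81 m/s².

Level flight ⇒ L = W = m·g = 1480 × 9.81 = 14519 N.
q = ½ρv² = ½ × 0.987 × 53.4² = 1407 Pa.
CL = 2W/(ρv²S) = 2×14519/(0.987×53.4²×17.2) = 0.5998.
CD = 0.0331 + 0.0563 × 0.5998² = 0.05336.
D = q·S·CD = 1407 × 17.2 × 0.05336 = 1291 N

D = 1290 N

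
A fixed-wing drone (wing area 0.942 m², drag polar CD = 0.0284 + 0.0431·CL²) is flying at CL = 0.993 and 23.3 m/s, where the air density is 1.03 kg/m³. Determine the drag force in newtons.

D = 18.7 N

CD = 0.0284 + 0.0431 × 0.993² = 0.0709
D = ½ρv²S·CD = ½ × 1.03 × 23.3² × 0.942 × 0.0709 = 18.7 N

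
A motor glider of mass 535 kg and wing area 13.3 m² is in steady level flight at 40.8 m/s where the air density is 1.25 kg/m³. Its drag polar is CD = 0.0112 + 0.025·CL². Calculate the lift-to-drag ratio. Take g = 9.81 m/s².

L/D = 25.6

In steady level flight, lift balances weight: W = mg = 535 × 9.81 = 5248.4 N.
q = ½ρv² = ½ × 1.25 × 40.8² = 1040 Pa.
Required CL = L/(qS) = 5248.4/(1040·13.3) = 0.3793.
CD = 0.0112 + 0.025 × 0.3793² = 0.0148.
L/D = CL/CD = 0.3793 / 0.0148 = 25.6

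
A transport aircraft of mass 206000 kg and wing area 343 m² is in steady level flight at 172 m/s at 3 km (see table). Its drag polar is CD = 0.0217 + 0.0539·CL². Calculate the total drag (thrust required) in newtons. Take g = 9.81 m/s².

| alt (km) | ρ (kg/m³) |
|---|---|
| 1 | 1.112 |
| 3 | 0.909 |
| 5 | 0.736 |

At 3 km, from the table: ρ = 0.909 kg/m³.
Level flight ⇒ L = W = m·g = 206000 × 9.81 = 2.0209×10^6 N.
Dynamic pressure q = 0.5 × 0.909 × 172² = 13450 Pa.
Required CL = L/(qS) = 2.0209×10^6/(13450·343) = 0.4382.
CD = 0.0217 + 0.0539 × 0.4382² = 0.03205.
D = q·S·CD = 13450 × 343 × 0.03205 = 1.478×10^5 N

D = 1.48×10^5 N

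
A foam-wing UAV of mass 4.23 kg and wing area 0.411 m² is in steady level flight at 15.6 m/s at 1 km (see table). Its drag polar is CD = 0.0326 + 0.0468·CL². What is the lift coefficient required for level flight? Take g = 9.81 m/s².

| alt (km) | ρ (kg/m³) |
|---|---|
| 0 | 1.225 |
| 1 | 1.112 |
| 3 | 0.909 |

At 1 km, from the table: ρ = 1.112 kg/m³.
Level flight ⇒ L = W = m·g = 4.23 × 9.81 = 41.496 N.
Dynamic pressure q = 0.5 × 1.112 × 15.6² = 135.3 Pa.
Required CL = L/(qS) = 41.496/(135.3·0.411) = 0.7462.

CL = 0.746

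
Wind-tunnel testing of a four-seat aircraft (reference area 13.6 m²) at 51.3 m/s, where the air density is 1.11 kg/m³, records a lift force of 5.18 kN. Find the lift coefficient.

From L = ½ρv²S·CL, rearranging gives CL = 2L/(ρv²S).
CL = 2 × 5180 / (1.11 × 51.3² × 13.6) = 0.261

CL = 0.261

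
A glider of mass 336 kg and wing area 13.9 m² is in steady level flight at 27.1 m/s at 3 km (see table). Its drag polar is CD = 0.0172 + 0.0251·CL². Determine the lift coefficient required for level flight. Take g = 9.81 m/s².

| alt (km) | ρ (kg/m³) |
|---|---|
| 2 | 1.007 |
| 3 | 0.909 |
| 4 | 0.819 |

CL = 0.71

At 3 km, from the table: ρ = 0.909 kg/m³.
Level flight ⇒ L = W = m·g = 336 × 9.81 = 3296.2 N.
q = ½ρv² = ½ × 0.909 × 27.1² = 333.8 Pa.
CL = W/(q·S) = 3296.2 / (333.8 × 13.9) = 0.7104.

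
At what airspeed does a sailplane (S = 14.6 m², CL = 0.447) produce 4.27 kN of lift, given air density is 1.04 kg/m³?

L = ½ρv²S·CL ⇒ v = √(2L/(ρ·S·CL))
v = √(2 × 4270 / (1.04 × 14.6 × 0.447)) = √1258 = 35.5 m/s

v = 35.5 m/s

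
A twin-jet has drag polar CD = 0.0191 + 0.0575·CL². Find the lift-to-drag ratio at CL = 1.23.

CD = 0.0191 + 0.0575 × 1.23² = 0.1061
L/D = CL/CD = 1.23 / 0.1061 = 11.6

L/D = 11.6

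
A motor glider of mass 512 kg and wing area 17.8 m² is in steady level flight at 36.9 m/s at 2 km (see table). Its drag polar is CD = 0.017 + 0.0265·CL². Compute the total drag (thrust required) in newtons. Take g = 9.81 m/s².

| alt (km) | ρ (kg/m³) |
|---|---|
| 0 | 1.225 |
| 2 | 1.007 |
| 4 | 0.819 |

D = 262 N

At 2 km, from the table: ρ = 1.007 kg/m³.
In steady level flight, lift balances weight: W = mg = 512 × 9.81 = 5022.7 N.
q = ½ρv² = ½ × 1.007 × 36.9² = 685.6 Pa.
CL = W/(q·S) = 5022.7 / (685.6 × 17.8) = 0.4116.
CD = 0.017 + 0.0265 × 0.4116² = 0.02149.
D = q·S·CD = 685.6 × 17.8 × 0.02149 = 262.2 N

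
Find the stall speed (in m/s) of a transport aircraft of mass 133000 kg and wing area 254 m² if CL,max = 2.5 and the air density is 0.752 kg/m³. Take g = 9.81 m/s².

Stall occurs when L = W at CL,max. W = mg = 133000 × 9.81 = 1.305×10^6 N.
V_stall = √(2W/(ρ·S·CL,max)) = √(2 × 1.305×10^6 / (0.752 × 254 × 2.5))
V_stall = √5465 = 73.9 m/s

V_stall = 73.9 m/s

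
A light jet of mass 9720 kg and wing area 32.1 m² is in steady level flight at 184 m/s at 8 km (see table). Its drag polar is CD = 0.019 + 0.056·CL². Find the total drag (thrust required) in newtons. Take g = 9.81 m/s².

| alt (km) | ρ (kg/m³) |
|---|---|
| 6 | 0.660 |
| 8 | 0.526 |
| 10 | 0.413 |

At 8 km, from the table: ρ = 0.526 kg/m³.
In steady level flight, lift balances weight: W = mg = 9720 × 9.81 = 95353 N.
Dynamic pressure q = 0.5 × 0.526 × 184² = 8904 Pa.
Required CL = L/(qS) = 95353/(8904·32.1) = 0.3336.
CD = 0.019 + 0.056 × 0.3336² = 0.02523.
D = q·S·CD = 8904 × 32.1 × 0.02523 = 7212 N

D = 7210 N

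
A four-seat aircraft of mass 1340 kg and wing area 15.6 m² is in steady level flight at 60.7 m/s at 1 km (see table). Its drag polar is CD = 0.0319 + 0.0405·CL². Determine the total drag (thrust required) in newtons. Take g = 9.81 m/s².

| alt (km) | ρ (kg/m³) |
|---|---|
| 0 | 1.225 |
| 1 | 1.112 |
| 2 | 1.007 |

D = 1240 N

At 1 km, from the table: ρ = 1.112 kg/m³.
Weight W = mg = 1340 × 9.81 = 13145 N; in level flight L = W.
q = ½ρv² = ½ × 1.112 × 60.7² = 2049 Pa.
CL = W/(q·S) = 13145 / (2049 × 15.6) = 0.4113.
CD = 0.0319 + 0.0405 × 0.4113² = 0.03875.
D = q·S·CD = 2049 × 15.6 × 0.03875 = 1238 N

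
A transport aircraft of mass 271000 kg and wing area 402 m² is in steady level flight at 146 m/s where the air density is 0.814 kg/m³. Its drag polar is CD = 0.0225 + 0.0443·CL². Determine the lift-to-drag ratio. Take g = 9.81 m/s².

Level flight ⇒ L = W = m·g = 271000 × 9.81 = 2.6585×10^6 N.
q = ½ρv² = ½ × 0.814 × 146² = 8676 Pa.
Required CL = L/(qS) = 2.6585×10^6/(8676·402) = 0.7623.
CD = 0.0225 + 0.0443 × 0.7623² = 0.04824.
L/D = CL/CD = 0.7623 / 0.04824 = 15.8

L/D = 15.8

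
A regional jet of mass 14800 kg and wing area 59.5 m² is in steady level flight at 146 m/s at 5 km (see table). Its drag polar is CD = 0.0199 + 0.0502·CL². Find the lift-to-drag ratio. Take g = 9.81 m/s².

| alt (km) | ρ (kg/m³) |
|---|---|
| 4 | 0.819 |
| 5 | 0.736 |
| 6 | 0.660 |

L/D = 12.6

At 5 km, from the table: ρ = 0.736 kg/m³.
In steady level flight, lift balances weight: W = mg = 14800 × 9.81 = 1.4519×10^5 N.
Dynamic pressure q = 0.5 × 0.736 × 146² = 7844 Pa.
CL = 2W/(ρv²S) = 2×1.4519×10^5/(0.736×146²×59.5) = 0.3111.
CD = 0.0199 + 0.0502 × 0.3111² = 0.02476.
L/D = CL/CD = 0.3111 / 0.02476 = 12.6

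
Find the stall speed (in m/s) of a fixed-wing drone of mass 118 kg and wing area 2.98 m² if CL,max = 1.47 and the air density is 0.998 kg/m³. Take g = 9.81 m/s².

At stall, lift equals weight: L = W = m·g = 118 × 9.81 = 1158 N.
From L = ½ρV²S·CL,max = W: V_stall = √(2W/(ρSCL,max)) = √(2·1158/(0.998·2.98·1.47))
V_stall = √529.6 = 23 m/s

V_stall = 23 m/s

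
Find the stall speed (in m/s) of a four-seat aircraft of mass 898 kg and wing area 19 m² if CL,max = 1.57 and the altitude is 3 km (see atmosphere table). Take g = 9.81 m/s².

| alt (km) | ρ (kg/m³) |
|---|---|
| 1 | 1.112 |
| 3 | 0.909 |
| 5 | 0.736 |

At 3 km, from the table: ρ = 0.909 kg/m³.
Weight W = mg = 898 × 9.81 = 8809 N.
V_stall = √(2W/(ρ·S·CL,max)) = √(2 × 8809 / (0.909 × 19 × 1.57))
V_stall = √649.8 = 25.5 m/s

V_stall = 25.5 m/s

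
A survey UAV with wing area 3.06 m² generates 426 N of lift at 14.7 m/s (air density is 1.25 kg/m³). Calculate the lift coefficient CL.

From L = ½ρv²S·CL, rearranging gives CL = 2L/(ρv²S).
CL = 2 × 426 / (1.25 × 14.7² × 3.06) = 1.03

CL = 1.03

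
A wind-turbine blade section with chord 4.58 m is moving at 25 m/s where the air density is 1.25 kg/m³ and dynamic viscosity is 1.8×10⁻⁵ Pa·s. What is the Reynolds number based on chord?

Re = ρ·v·c/μ = 1.25 × 25 × 4.58 / (1.8×10⁻⁵) = 7.95×10^6

Re = 7.95×10^6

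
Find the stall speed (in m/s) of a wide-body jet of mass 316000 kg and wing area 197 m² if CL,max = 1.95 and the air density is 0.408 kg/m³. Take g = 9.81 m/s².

V_stall = 199 m/s

Weight W = mg = 316000 × 9.81 = 3.1×10^6 N.
From L = ½ρV²S·CL,max = W: V_stall = √(2W/(ρSCL,max)) = √(2·3.1×10^6/(0.408·197·1.95))
V_stall = √39560 = 199 m/s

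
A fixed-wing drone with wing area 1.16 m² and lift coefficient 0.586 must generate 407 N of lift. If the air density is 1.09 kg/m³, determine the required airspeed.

L = ½ρv²S·CL ⇒ v = √(2L/(ρ·S·CL))
v = √(2 × 407 / (1.09 × 1.16 × 0.586)) = √1099 = 33.1 m/s

v = 33.1 m/s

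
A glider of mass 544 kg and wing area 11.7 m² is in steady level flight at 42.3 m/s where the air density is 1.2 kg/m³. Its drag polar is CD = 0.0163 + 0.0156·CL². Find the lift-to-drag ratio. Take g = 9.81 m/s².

L/D = 22.2

Weight W = mg = 544 × 9.81 = 5336.6 N; in level flight L = W.
Dynamic pressure q = 0.5 × 1.2 × 42.3² = 1074 Pa.
CL = W/(q·S) = 5336.6 / (1074 × 11.7) = 0.4249.
CD = 0.0163 + 0.0156 × 0.4249² = 0.01912.
L/D = CL/CD = 0.4249 / 0.01912 = 22.2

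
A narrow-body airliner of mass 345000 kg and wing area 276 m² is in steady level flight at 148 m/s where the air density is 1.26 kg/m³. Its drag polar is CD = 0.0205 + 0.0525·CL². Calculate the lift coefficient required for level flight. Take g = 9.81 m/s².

Weight W = mg = 345000 × 9.81 = 3.3844×10^6 N; in level flight L = W.
Dynamic pressure q = 0.5 × 1.26 × 148² = 13800 Pa.
CL = W/(q·S) = 3.3844×10^6 / (13800 × 276) = 0.8886.

CL = 0.889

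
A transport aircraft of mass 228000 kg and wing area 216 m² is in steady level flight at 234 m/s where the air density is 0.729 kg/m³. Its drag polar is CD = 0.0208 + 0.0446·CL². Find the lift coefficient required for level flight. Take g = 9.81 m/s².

CL = 0.519

Weight W = mg = 228000 × 9.81 = 2.2367×10^6 N; in level flight L = W.
q = ½ρv² = ½ × 0.729 × 234² = 19960 Pa.
CL = W/(q·S) = 2.2367×10^6 / (19960 × 216) = 0.5188.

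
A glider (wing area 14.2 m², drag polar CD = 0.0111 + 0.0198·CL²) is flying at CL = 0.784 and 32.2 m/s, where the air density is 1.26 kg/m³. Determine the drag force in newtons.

CD = 0.0111 + 0.0198 × 0.784² = 0.02327
D = ½ρv²S·CD = ½ × 1.26 × 32.2² × 14.2 × 0.02327 = 216 N

D = 216 N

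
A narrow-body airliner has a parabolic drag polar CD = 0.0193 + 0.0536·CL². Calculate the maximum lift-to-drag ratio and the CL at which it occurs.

For CD = CD0 + K·CL², (L/D)max occurs at CL* = √(CD0/K) and equals 1/(2√(K·CD0)).
(L/D)max = 1/(2√(0.0536 × 0.0193)) = 1/(2 × 0.03216) = 15.5
CL* = √(0.0193/0.0536) = 0.6

(L/D)max = 15.5, at CL = 0.6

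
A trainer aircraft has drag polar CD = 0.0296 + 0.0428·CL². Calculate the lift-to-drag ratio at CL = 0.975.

CD = 0.0296 + 0.0428 × 0.975² = 0.07029
L/D = CL/CD = 0.975 / 0.07029 = 13.9

L/D = 13.9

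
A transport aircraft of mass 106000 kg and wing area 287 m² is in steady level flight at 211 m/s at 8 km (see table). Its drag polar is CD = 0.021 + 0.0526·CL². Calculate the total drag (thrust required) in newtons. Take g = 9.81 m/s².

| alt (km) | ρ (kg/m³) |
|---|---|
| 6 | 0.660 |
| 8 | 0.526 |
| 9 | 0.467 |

At 8 km, from the table: ρ = 0.526 kg/m³.
Level flight ⇒ L = W = m·g = 106000 × 9.81 = 1.0399×10^6 N.
Dynamic pressure q = 0.5 × 0.526 × 211² = 11710 Pa.
CL = W/(q·S) = 1.0399×10^6 / (11710 × 287) = 0.3094.
CD = 0.021 + 0.0526 × 0.3094² = 0.02604.
D = q·S·CD = 11710 × 287 × 0.02604 = 87500 N

D = 87500 N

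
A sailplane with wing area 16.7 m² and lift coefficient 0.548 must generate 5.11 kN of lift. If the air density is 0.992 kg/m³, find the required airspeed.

v = 33.6 m/s

L = ½ρv²S·CL ⇒ v = √(2L/(ρ·S·CL))
v = √(2 × 5110 / (0.992 × 16.7 × 0.548)) = √1126 = 33.6 m/s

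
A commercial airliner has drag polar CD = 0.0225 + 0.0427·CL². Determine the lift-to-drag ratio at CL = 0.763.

L/D = 16.1

CD = 0.0225 + 0.0427 × 0.763² = 0.04736
L/D = CL/CD = 0.763 / 0.04736 = 16.1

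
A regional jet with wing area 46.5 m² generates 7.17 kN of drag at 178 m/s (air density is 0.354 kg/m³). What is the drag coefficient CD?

CD = 0.0275

From D = ½ρv²S·CD, rearranging gives CD = 2D/(ρv²S).
CD = 2 × 7170 / (0.354 × 178² × 46.5) = 0.0275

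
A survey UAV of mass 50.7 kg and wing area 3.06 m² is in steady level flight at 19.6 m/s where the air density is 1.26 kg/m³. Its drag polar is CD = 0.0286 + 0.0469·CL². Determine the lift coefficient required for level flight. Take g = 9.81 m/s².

Level flight ⇒ L = W = m·g = 50.7 × 9.81 = 497.37 N.
q = ½ρv² = ½ × 1.26 × 19.6² = 242 Pa.
CL = 2W/(ρv²S) = 2×497.37/(1.26×19.6²×3.06) = 0.6716.

CL = 0.672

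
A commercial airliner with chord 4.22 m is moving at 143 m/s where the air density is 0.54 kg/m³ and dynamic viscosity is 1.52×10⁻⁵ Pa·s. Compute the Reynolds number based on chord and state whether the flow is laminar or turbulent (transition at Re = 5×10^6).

Re = ρ·v·c/μ = 0.54 × 143 × 4.22 / (1.52×10⁻⁵) = 2.14×10^7
Since 2.14×10^7 > 5×10^6, the flow is turbulent.

Re = 2.14×10^7 (turbulent)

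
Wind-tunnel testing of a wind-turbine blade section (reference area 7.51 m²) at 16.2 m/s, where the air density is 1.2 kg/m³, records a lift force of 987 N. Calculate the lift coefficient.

From L = ½ρv²S·CL, rearranging gives CL = 2L/(ρv²S).
CL = 2 × 987 / (1.2 × 16.2² × 7.51) = 0.835

CL = 0.835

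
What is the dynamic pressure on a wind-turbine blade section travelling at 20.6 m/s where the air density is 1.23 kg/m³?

q = ½ρv² = ½ × 1.23 × 20.6² = 261 Pa

q = 261 Pa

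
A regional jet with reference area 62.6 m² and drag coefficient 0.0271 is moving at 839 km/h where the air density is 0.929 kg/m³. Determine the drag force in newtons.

D = 42800 N

Convert speed: v = 839 km/h ÷ 3.6 = 233.1 m/s.
Dynamic pressure q = ½ρv² = ½ × 0.929 × 233.1² = 25230 Pa.
D = q·S·CD = 25230 × 62.6 × 0.0271 = 42800 N ≈ 42.8 kN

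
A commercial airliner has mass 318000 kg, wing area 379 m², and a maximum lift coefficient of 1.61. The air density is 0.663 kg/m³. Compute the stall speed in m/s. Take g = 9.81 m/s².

At stall, lift equals weight: L = W = m·g = 318000 × 9.81 = 3.12×10^6 N.
From L = ½ρV²S·CL,max = W: V_stall = √(2W/(ρSCL,max)) = √(2·3.12×10^6/(0.663·379·1.61))
V_stall = √15420 = 124 m/s

V_stall = 124 m/s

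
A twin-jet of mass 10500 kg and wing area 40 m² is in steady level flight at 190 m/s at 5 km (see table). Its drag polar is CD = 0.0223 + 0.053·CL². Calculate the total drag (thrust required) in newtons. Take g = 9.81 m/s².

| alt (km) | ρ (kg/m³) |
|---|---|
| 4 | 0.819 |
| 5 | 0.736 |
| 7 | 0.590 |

D = 12900 N

At 5 km, from the table: ρ = 0.736 kg/m³.
In steady level flight, lift balances weight: W = mg = 10500 × 9.81 = 1.03×10^5 N.
q = ½ρv² = ½ × 0.736 × 190² = 13280 Pa.
CL = W/(q·S) = 1.03×10^5 / (13280 × 40) = 0.1938.
CD = 0.0223 + 0.053 × 0.1938² = 0.02429.
D = q·S·CD = 13280 × 40 × 0.02429 = 12910 N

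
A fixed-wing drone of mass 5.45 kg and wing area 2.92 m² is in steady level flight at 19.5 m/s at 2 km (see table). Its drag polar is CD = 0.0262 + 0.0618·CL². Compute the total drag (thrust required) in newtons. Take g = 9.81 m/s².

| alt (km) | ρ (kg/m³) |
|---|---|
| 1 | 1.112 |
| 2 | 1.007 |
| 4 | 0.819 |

D = 15 N

At 2 km, from the table: ρ = 1.007 kg/m³.
In steady level flight, lift balances weight: W = mg = 5.45 × 9.81 = 53.465 N.
Dynamic pressure q = 0.5 × 1.007 × 19.5² = 191.5 Pa.
CL = W/(q·S) = 53.465 / (191.5 × 2.92) = 0.09563.
CD = 0.0262 + 0.0618 × 0.09563² = 0.02677.
D = q·S·CD = 191.5 × 2.92 × 0.02677 = 14.96 N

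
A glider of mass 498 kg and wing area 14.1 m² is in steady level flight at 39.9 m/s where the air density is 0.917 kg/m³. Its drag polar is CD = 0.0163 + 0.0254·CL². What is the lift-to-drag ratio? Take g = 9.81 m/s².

Weight W = mg = 498 × 9.81 = 4885.4 N; in level flight L = W.
Dynamic pressure q = 0.5 × 0.917 × 39.9² = 729.9 Pa.
CL = 2W/(ρv²S) = 2×4885.4/(0.917×39.9²×14.1) = 0.4747.
CD = 0.0163 + 0.0254 × 0.4747² = 0.02202.
L/D = CL/CD = 0.4747 / 0.02202 = 21.6

L/D = 21.6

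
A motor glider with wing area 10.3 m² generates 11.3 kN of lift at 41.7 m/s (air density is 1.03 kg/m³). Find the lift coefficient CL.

From L = ½ρv²S·CL, rearranging gives CL = 2L/(ρv²S).
CL = 2 × 11300 / (1.03 × 41.7² × 10.3) = 1.23

CL = 1.23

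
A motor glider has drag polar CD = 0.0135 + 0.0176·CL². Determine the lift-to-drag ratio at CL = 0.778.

L/D = 32.2

CD = 0.0135 + 0.0176 × 0.778² = 0.02415
L/D = CL/CD = 0.778 / 0.02415 = 32.2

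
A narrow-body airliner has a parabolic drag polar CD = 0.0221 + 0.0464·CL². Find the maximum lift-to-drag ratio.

(L/D)max = 15.6

For CD = CD0 + K·CL², (L/D)max occurs at CL* = √(CD0/K) and equals 1/(2√(K·CD0)).
(L/D)max = 1/(2√(0.0464 × 0.0221)) = 1/(2 × 0.03202) = 15.6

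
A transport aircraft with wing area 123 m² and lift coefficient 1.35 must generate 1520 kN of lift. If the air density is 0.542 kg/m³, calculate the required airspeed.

L = ½ρv²S·CL ⇒ v = √(2L/(ρ·S·CL))
v = √(2 × 1.52×10^6 / (0.542 × 123 × 1.35)) = √33780 = 184 m/s

v = 184 m/s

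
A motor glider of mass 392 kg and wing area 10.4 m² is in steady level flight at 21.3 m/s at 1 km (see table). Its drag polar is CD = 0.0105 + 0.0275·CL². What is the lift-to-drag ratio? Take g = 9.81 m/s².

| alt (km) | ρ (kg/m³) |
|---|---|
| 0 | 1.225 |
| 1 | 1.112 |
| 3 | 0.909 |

L/D = 21.1

At 1 km, from the table: ρ = 1.112 kg/m³.
Level flight ⇒ L = W = m·g = 392 × 9.81 = 3845.5 N.
q = ½ρv² = ½ × 1.112 × 21.3² = 252.3 Pa.
CL = W/(q·S) = 3845.5 / (252.3 × 10.4) = 1.466.
CD = 0.0105 + 0.0275 × 1.466² = 0.06959.
L/D = CL/CD = 1.466 / 0.06959 = 21.1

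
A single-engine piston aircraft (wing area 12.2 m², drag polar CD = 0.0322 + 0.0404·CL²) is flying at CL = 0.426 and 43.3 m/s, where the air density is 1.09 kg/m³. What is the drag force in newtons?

D = 493 N

CD = 0.0322 + 0.0404 × 0.426² = 0.03953
D = ½ρv²S·CD = ½ × 1.09 × 43.3² × 12.2 × 0.03953 = 493 N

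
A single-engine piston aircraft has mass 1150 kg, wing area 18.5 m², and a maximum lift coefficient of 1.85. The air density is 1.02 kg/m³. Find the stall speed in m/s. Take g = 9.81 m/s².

V_stall = 25.4 m/s

Stall occurs when L = W at CL,max. W = mg = 1150 × 9.81 = 11280 N.
From L = ½ρV²S·CL,max = W: V_stall = √(2W/(ρSCL,max)) = √(2·11280/(1.02·18.5·1.85))
V_stall = √646.3 = 25.4 m/s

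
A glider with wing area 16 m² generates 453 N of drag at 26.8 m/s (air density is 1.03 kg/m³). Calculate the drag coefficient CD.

CD = 0.0765

From D = ½ρv²S·CD, rearranging gives CD = 2D/(ρv²S).
CD = 2 × 453 / (1.03 × 26.8² × 16) = 0.0765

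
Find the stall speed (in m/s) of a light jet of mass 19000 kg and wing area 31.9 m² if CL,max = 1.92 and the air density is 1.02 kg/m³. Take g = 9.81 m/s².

Weight W = mg = 19000 × 9.81 = 1.864×10^5 N.
V_stall = √(2W/(ρ·S·CL,max)) = √(2 × 1.864×10^5 / (1.02 × 31.9 × 1.92))
V_stall = √5967 = 77.2 m/s

V_stall = 77.2 m/s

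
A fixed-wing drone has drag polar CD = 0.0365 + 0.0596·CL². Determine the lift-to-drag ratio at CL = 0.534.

L/D = 9.98

CD = 0.0365 + 0.0596 × 0.534² = 0.0535
L/D = CL/CD = 0.534 / 0.0535 = 9.98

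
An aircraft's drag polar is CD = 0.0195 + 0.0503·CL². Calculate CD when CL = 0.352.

CD = 0.0195 + 0.0503 × 0.352² = 0.0195 + 0.006232 = 0.0257

CD = 0.0257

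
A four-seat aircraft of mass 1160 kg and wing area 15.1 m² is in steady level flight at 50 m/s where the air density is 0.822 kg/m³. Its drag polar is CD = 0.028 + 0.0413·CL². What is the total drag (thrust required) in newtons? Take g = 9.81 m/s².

Weight W = mg = 1160 × 9.81 = 11380 N; in level flight L = W.
q = ½ρv² = ½ × 0.822 × 50² = 1027 Pa.
CL = W/(q·S) = 11380 / (1027 × 15.1) = 0.7334.
CD = 0.028 + 0.0413 × 0.7334² = 0.05022.
D = q·S·CD = 1027 × 15.1 × 0.05022 = 779.1 N

D = 779 N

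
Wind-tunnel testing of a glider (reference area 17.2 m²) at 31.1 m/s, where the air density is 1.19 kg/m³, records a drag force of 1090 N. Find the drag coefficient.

CD = 0.11

From D = ½ρv²S·CD, rearranging gives CD = 2D/(ρv²S).
CD = 2 × 1090 / (1.19 × 31.1² × 17.2) = 0.11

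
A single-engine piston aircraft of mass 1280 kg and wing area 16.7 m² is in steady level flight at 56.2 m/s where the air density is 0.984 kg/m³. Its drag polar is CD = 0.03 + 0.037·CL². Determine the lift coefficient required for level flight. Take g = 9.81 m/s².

CL = 0.484

In steady level flight, lift balances weight: W = mg = 1280 × 9.81 = 12557 N.
q = ½ρv² = ½ × 0.984 × 56.2² = 1554 Pa.
CL = 2W/(ρv²S) = 2×12557/(0.984×56.2²×16.7) = 0.4839.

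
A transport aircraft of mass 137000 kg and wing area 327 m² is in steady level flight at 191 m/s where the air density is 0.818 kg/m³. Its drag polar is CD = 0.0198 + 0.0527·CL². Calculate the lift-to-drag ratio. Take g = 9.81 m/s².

L/D = 11.6

Weight W = mg = 137000 × 9.81 = 1.344×10^6 N; in level flight L = W.
q = ½ρv² = ½ × 0.818 × 191² = 14920 Pa.
Required CL = L/(qS) = 1.344×10^6/(14920·327) = 0.2755.
CD = 0.0198 + 0.0527 × 0.2755² = 0.0238.
L/D = CL/CD = 0.2755 / 0.0238 = 11.6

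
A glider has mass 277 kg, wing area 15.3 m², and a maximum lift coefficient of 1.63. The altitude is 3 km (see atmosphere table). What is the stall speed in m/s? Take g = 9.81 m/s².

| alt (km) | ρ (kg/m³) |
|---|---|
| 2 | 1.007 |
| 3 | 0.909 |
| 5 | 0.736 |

At 3 km, from the table: ρ = 0.909 kg/m³.
At stall, lift equals weight: L = W = m·g = 277 × 9.81 = 2717 N.
From L = ½ρV²S·CL,max = W: V_stall = √(2W/(ρSCL,max)) = √(2·2717/(0.909·15.3·1.63))
V_stall = √239.7 = 15.5 m/s

V_stall = 15.5 m/s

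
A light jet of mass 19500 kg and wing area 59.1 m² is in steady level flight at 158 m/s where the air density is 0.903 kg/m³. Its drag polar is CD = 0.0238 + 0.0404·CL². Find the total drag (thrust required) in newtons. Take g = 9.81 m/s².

D = 18100 N

In steady level flight, lift balances weight: W = mg = 19500 × 9.81 = 1.913×10^5 N.
q = ½ρv² = ½ × 0.903 × 158² = 11270 Pa.
CL = 2W/(ρv²S) = 2×1.913×10^5/(0.903×158²×59.1) = 0.2872.
CD = 0.0238 + 0.0404 × 0.2872² = 0.02713.
D = q·S·CD = 11270 × 59.1 × 0.02713 = 18070 N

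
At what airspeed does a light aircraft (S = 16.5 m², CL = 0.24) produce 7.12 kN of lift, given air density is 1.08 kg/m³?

L = ½ρv²S·CL ⇒ v = √(2L/(ρ·S·CL))
v = √(2 × 7120 / (1.08 × 16.5 × 0.24)) = √3330 = 57.7 m/s

v = 57.7 m/s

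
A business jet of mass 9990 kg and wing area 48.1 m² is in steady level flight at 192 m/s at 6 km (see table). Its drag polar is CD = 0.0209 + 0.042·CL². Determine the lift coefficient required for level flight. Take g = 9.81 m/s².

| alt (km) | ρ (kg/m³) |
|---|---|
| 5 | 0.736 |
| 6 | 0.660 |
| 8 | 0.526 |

At 6 km, from the table: ρ = 0.660 kg/m³.
Weight W = mg = 9990 × 9.81 = 98002 N; in level flight L = W.
q = ½ρv² = ½ × 0.66 × 192² = 12170 Pa.
Required CL = L/(qS) = 98002/(12170·48.1) = 0.1675.

CL = 0.167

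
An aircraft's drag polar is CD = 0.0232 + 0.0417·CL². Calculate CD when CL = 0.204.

CD = 0.0232 + 0.0417 × 0.204² = 0.0232 + 0.001735 = 0.0249

CD = 0.0249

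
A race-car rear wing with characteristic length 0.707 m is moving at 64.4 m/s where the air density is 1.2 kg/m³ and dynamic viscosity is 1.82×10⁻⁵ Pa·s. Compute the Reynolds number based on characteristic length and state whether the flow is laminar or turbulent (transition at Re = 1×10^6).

Re = 3×10^6 (turbulent)

Re = ρ·v·c/μ = 1.2 × 64.4 × 0.707 / (1.82×10⁻⁵) = 3×10^6
Since 3×10^6 > 1×10^6, the flow is turbulent.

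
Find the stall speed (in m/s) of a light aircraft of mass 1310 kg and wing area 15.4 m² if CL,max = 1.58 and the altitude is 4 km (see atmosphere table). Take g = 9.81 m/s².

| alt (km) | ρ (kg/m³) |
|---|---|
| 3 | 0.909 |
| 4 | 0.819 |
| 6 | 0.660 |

At 4 km, from the table: ρ = 0.819 kg/m³.
Weight W = mg = 1310 × 9.81 = 12850 N.
From L = ½ρV²S·CL,max = W: V_stall = √(2W/(ρSCL,max)) = √(2·12850/(0.819·15.4·1.58))
V_stall = √1290 = 35.9 m/s

V_stall = 35.9 m/s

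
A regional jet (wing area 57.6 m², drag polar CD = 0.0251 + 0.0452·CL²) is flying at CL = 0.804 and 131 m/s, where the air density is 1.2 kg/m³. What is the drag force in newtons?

CD = 0.0251 + 0.0452 × 0.804² = 0.05432
D = ½ρv²S·CD = ½ × 1.2 × 131² × 57.6 × 0.05432 = 32200 N

D = 32200 N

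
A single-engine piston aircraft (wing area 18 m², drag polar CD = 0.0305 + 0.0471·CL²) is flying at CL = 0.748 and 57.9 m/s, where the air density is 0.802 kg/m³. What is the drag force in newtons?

D = 1380 N

CD = 0.0305 + 0.0471 × 0.748² = 0.05685
D = ½ρv²S·CD = ½ × 0.802 × 57.9² × 18 × 0.05685 = 1380 N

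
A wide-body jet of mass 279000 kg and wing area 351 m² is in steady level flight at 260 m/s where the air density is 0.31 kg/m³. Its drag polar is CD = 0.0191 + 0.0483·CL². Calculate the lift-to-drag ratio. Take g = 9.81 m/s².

Level flight ⇒ L = W = m·g = 279000 × 9.81 = 2.737×10^6 N.
q = ½ρv² = ½ × 0.31 × 260² = 10480 Pa.
CL = W/(q·S) = 2.737×10^6 / (10480 × 351) = 0.7442.
CD = 0.0191 + 0.0483 × 0.7442² = 0.04585.
L/D = CL/CD = 0.7442 / 0.04585 = 16.2

L/D = 16.2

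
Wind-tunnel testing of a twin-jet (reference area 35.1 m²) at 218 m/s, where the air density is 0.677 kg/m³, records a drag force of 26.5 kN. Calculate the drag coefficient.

From D = ½ρv²S·CD, rearranging gives CD = 2D/(ρv²S).
CD = 2 × 26500 / (0.677 × 218² × 35.1) = 0.0469

CD = 0.0469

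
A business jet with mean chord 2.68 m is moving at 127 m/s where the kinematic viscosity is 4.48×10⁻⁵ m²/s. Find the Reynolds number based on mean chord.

Re = 7.6×10^6

Re = v·c/ν = 127 × 2.68 / (4.48×10⁻⁵) = 7.6×10^6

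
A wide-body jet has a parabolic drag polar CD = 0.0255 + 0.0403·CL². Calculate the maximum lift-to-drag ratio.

For CD = CD0 + K·CL², (L/D)max occurs at CL* = √(CD0/K) and equals 1/(2√(K·CD0)).
(L/D)max = 1/(2√(0.0403 × 0.0255)) = 1/(2 × 0.03206) = 15.6

(L/D)max = 15.6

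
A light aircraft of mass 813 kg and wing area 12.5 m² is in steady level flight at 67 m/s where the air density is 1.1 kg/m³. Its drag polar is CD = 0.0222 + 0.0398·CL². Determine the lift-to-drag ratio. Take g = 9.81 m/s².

Level flight ⇒ L = W = m·g = 813 × 9.81 = 7975.5 N.
q = ½ρv² = ½ × 1.1 × 67² = 2469 Pa.
CL = W/(q·S) = 7975.5 / (2469 × 12.5) = 0.2584.
CD = 0.0222 + 0.0398 × 0.2584² = 0.02486.
L/D = CL/CD = 0.2584 / 0.02486 = 10.4

L/D = 10.4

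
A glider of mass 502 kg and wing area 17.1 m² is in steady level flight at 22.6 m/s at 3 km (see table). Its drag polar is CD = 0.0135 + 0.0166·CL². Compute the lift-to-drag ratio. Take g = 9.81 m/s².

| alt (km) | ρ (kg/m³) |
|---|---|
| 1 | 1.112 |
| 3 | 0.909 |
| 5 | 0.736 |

At 3 km, from the table: ρ = 0.909 kg/m³.
In steady level flight, lift balances weight: W = mg = 502 × 9.81 = 4924.6 N.
Dynamic pressure q = 0.5 × 0.909 × 22.6² = 232.1 Pa.
Required CL = L/(qS) = 4924.6/(232.1·17.1) = 1.241.
CD = 0.0135 + 0.0166 × 1.241² = 0.03905.
L/D = CL/CD = 1.241 / 0.03905 = 31.8

L/D = 31.8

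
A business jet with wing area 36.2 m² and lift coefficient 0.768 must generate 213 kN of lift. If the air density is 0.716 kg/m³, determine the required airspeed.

v = 146 m/s

L = ½ρv²S·CL ⇒ v = √(2L/(ρ·S·CL))
v = √(2 × 2.13×10^5 / (0.716 × 36.2 × 0.768)) = √21400 = 146 m/s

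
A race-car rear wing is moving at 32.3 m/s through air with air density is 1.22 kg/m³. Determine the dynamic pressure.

q = 636 Pa

q = ½ρv² = ½ × 1.22 × 32.3² = 636 Pa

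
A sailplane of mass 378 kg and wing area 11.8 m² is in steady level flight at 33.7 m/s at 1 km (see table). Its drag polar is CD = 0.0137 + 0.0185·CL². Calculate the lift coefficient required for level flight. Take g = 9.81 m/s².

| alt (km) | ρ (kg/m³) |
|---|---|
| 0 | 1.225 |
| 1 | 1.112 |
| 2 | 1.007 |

At 1 km, from the table: ρ = 1.112 kg/m³.
In steady level flight, lift balances weight: W = mg = 378 × 9.81 = 3708.2 N.
Dynamic pressure q = 0.5 × 1.112 × 33.7² = 631.4 Pa.
CL = 2W/(ρv²S) = 2×3708.2/(1.112×33.7²×11.8) = 0.4977.

CL = 0.498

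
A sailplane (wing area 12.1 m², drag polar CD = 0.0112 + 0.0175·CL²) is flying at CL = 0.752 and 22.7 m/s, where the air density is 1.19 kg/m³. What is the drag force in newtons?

CD = 0.0112 + 0.0175 × 0.752² = 0.0211
D = ½ρv²S·CD = ½ × 1.19 × 22.7² × 12.1 × 0.0211 = 78.3 N

D = 78.3 N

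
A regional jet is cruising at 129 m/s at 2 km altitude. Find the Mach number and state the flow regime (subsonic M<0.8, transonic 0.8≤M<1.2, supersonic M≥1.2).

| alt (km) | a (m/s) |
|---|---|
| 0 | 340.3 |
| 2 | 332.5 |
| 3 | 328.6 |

M = 0.388 (subsonic)

At 2 km, from the table: a = 332.5 m/s.
M = v/a = 129 / 332.5 = 0.388
M = 0.388 → subsonic.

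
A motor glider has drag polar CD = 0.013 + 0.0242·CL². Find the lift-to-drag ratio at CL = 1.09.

CD = 0.013 + 0.0242 × 1.09² = 0.04175
L/D = CL/CD = 1.09 / 0.04175 = 26.1

L/D = 26.1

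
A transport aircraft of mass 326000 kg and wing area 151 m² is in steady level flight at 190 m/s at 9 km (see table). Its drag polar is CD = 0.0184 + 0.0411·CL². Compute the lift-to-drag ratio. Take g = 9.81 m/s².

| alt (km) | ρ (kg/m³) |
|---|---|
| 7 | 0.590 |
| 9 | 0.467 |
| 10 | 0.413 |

At 9 km, from the table: ρ = 0.467 kg/m³.
Level flight ⇒ L = W = m·g = 326000 × 9.81 = 3.1981×10^6 N.
Dynamic pressure q = 0.5 × 0.467 × 190² = 8429 Pa.
Required CL = L/(qS) = 3.1981×10^6/(8429·151) = 2.513.
CD = 0.0184 + 0.0411 × 2.513² = 0.2779.
L/D = CL/CD = 2.513 / 0.2779 = 9.04

L/D = 9.04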